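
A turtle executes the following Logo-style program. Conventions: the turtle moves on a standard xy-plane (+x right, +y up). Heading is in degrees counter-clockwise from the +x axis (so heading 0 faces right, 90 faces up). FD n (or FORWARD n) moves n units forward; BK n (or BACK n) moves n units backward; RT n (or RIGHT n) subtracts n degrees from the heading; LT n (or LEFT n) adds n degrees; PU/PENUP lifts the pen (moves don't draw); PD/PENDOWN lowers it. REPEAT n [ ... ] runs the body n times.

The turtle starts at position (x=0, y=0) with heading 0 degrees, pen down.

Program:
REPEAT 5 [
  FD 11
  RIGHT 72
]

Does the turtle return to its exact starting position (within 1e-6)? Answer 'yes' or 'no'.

Answer: yes

Derivation:
Executing turtle program step by step:
Start: pos=(0,0), heading=0, pen down
REPEAT 5 [
  -- iteration 1/5 --
  FD 11: (0,0) -> (11,0) [heading=0, draw]
  RT 72: heading 0 -> 288
  -- iteration 2/5 --
  FD 11: (11,0) -> (14.399,-10.462) [heading=288, draw]
  RT 72: heading 288 -> 216
  -- iteration 3/5 --
  FD 11: (14.399,-10.462) -> (5.5,-16.927) [heading=216, draw]
  RT 72: heading 216 -> 144
  -- iteration 4/5 --
  FD 11: (5.5,-16.927) -> (-3.399,-10.462) [heading=144, draw]
  RT 72: heading 144 -> 72
  -- iteration 5/5 --
  FD 11: (-3.399,-10.462) -> (0,0) [heading=72, draw]
  RT 72: heading 72 -> 0
]
Final: pos=(0,0), heading=0, 5 segment(s) drawn

Start position: (0, 0)
Final position: (0, 0)
Distance = 0; < 1e-6 -> CLOSED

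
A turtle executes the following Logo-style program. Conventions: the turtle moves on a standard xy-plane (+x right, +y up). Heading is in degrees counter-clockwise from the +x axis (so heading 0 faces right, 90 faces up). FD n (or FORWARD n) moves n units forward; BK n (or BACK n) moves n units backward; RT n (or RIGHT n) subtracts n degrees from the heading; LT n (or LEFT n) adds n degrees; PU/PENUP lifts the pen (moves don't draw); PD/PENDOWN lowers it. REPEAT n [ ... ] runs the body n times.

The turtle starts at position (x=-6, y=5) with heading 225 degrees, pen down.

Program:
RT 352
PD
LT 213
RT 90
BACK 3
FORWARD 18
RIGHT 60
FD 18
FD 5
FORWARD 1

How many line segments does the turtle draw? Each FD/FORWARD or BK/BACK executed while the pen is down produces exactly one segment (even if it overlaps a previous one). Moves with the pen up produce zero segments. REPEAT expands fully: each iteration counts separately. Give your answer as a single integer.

Executing turtle program step by step:
Start: pos=(-6,5), heading=225, pen down
RT 352: heading 225 -> 233
PD: pen down
LT 213: heading 233 -> 86
RT 90: heading 86 -> 356
BK 3: (-6,5) -> (-8.993,5.209) [heading=356, draw]
FD 18: (-8.993,5.209) -> (8.963,3.954) [heading=356, draw]
RT 60: heading 356 -> 296
FD 18: (8.963,3.954) -> (16.854,-12.225) [heading=296, draw]
FD 5: (16.854,-12.225) -> (19.046,-16.719) [heading=296, draw]
FD 1: (19.046,-16.719) -> (19.484,-17.617) [heading=296, draw]
Final: pos=(19.484,-17.617), heading=296, 5 segment(s) drawn
Segments drawn: 5

Answer: 5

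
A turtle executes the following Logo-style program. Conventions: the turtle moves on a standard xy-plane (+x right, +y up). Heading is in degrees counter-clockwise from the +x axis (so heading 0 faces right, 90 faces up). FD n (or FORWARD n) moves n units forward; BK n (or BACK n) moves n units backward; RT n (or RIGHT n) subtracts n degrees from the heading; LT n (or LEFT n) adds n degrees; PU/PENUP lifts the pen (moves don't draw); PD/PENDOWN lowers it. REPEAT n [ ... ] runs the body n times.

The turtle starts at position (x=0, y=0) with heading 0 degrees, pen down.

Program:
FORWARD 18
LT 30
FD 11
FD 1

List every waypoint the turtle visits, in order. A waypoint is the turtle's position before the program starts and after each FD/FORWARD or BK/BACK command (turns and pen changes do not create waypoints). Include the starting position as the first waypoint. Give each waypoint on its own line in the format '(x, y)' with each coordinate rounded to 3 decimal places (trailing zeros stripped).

Answer: (0, 0)
(18, 0)
(27.526, 5.5)
(28.392, 6)

Derivation:
Executing turtle program step by step:
Start: pos=(0,0), heading=0, pen down
FD 18: (0,0) -> (18,0) [heading=0, draw]
LT 30: heading 0 -> 30
FD 11: (18,0) -> (27.526,5.5) [heading=30, draw]
FD 1: (27.526,5.5) -> (28.392,6) [heading=30, draw]
Final: pos=(28.392,6), heading=30, 3 segment(s) drawn
Waypoints (4 total):
(0, 0)
(18, 0)
(27.526, 5.5)
(28.392, 6)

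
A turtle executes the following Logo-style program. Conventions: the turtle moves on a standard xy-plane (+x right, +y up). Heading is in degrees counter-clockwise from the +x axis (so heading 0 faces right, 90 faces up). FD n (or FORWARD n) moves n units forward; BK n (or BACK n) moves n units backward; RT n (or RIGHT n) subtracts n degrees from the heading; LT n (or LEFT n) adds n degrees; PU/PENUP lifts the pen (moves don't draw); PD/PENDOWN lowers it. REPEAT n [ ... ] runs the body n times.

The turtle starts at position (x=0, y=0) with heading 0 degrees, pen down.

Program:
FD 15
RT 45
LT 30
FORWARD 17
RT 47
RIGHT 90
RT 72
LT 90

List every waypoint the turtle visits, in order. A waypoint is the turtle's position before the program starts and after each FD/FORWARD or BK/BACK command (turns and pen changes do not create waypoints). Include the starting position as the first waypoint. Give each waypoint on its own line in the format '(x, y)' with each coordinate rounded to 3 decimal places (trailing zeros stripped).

Executing turtle program step by step:
Start: pos=(0,0), heading=0, pen down
FD 15: (0,0) -> (15,0) [heading=0, draw]
RT 45: heading 0 -> 315
LT 30: heading 315 -> 345
FD 17: (15,0) -> (31.421,-4.4) [heading=345, draw]
RT 47: heading 345 -> 298
RT 90: heading 298 -> 208
RT 72: heading 208 -> 136
LT 90: heading 136 -> 226
Final: pos=(31.421,-4.4), heading=226, 2 segment(s) drawn
Waypoints (3 total):
(0, 0)
(15, 0)
(31.421, -4.4)

Answer: (0, 0)
(15, 0)
(31.421, -4.4)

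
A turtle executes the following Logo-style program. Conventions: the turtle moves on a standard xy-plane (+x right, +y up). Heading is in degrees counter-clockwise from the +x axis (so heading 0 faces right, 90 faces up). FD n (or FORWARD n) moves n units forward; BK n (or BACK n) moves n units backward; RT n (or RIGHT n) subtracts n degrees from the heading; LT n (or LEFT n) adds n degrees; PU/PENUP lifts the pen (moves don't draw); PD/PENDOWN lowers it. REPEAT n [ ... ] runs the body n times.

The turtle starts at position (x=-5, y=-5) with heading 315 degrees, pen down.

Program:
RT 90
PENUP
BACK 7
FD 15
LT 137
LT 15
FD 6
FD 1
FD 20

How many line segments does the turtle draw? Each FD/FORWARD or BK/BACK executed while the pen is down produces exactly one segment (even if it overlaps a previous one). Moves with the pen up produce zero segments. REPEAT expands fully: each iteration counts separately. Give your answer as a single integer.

Executing turtle program step by step:
Start: pos=(-5,-5), heading=315, pen down
RT 90: heading 315 -> 225
PU: pen up
BK 7: (-5,-5) -> (-0.05,-0.05) [heading=225, move]
FD 15: (-0.05,-0.05) -> (-10.657,-10.657) [heading=225, move]
LT 137: heading 225 -> 2
LT 15: heading 2 -> 17
FD 6: (-10.657,-10.657) -> (-4.919,-8.903) [heading=17, move]
FD 1: (-4.919,-8.903) -> (-3.963,-8.61) [heading=17, move]
FD 20: (-3.963,-8.61) -> (15.163,-2.763) [heading=17, move]
Final: pos=(15.163,-2.763), heading=17, 0 segment(s) drawn
Segments drawn: 0

Answer: 0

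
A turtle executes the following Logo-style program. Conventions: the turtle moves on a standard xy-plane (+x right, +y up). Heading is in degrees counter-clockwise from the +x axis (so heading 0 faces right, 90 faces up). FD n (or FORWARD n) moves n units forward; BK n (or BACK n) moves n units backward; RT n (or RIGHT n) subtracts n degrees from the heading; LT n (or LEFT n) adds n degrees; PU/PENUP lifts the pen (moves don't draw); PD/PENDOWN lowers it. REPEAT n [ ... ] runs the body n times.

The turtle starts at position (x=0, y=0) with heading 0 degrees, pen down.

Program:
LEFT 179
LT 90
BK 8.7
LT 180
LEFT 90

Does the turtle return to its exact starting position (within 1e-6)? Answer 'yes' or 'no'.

Executing turtle program step by step:
Start: pos=(0,0), heading=0, pen down
LT 179: heading 0 -> 179
LT 90: heading 179 -> 269
BK 8.7: (0,0) -> (0.152,8.699) [heading=269, draw]
LT 180: heading 269 -> 89
LT 90: heading 89 -> 179
Final: pos=(0.152,8.699), heading=179, 1 segment(s) drawn

Start position: (0, 0)
Final position: (0.152, 8.699)
Distance = 8.7; >= 1e-6 -> NOT closed

Answer: no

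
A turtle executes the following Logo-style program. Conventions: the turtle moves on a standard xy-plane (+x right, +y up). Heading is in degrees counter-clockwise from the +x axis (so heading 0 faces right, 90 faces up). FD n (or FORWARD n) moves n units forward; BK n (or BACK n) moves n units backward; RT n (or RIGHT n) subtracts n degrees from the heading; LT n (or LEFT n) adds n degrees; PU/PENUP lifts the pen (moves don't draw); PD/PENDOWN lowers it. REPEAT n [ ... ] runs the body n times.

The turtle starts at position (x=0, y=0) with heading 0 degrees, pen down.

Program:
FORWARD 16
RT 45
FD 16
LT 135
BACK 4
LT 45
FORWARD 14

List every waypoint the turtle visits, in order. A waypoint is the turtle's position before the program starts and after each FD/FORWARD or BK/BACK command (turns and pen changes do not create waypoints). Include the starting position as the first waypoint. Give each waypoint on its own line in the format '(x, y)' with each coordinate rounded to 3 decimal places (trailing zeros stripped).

Answer: (0, 0)
(16, 0)
(27.314, -11.314)
(27.314, -15.314)
(17.414, -5.414)

Derivation:
Executing turtle program step by step:
Start: pos=(0,0), heading=0, pen down
FD 16: (0,0) -> (16,0) [heading=0, draw]
RT 45: heading 0 -> 315
FD 16: (16,0) -> (27.314,-11.314) [heading=315, draw]
LT 135: heading 315 -> 90
BK 4: (27.314,-11.314) -> (27.314,-15.314) [heading=90, draw]
LT 45: heading 90 -> 135
FD 14: (27.314,-15.314) -> (17.414,-5.414) [heading=135, draw]
Final: pos=(17.414,-5.414), heading=135, 4 segment(s) drawn
Waypoints (5 total):
(0, 0)
(16, 0)
(27.314, -11.314)
(27.314, -15.314)
(17.414, -5.414)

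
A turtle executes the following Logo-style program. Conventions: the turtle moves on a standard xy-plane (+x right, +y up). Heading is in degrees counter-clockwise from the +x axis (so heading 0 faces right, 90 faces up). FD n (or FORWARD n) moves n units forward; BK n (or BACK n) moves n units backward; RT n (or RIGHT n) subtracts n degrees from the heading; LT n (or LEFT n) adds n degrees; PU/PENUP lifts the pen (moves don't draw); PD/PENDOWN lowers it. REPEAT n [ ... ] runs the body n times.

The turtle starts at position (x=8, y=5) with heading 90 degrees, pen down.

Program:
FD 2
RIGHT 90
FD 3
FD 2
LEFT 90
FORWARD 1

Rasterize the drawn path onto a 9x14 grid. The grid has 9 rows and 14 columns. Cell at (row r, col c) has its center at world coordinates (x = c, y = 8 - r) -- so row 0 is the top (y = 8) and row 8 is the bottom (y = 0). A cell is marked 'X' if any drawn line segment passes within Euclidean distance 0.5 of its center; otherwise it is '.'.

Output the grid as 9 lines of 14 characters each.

Answer: .............X
........XXXXXX
........X.....
........X.....
..............
..............
..............
..............
..............

Derivation:
Segment 0: (8,5) -> (8,7)
Segment 1: (8,7) -> (11,7)
Segment 2: (11,7) -> (13,7)
Segment 3: (13,7) -> (13,8)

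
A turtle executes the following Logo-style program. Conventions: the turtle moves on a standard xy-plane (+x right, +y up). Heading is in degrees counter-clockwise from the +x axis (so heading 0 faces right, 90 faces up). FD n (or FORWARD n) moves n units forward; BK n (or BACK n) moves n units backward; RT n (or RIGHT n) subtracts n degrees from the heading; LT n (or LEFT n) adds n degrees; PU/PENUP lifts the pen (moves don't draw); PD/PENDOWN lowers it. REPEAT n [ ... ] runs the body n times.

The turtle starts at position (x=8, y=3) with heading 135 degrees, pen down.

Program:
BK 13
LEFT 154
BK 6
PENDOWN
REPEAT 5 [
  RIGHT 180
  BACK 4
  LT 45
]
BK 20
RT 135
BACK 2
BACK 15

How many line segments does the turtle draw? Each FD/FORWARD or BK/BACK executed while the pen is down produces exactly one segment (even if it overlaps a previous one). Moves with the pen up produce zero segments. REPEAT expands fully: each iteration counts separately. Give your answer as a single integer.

Answer: 10

Derivation:
Executing turtle program step by step:
Start: pos=(8,3), heading=135, pen down
BK 13: (8,3) -> (17.192,-6.192) [heading=135, draw]
LT 154: heading 135 -> 289
BK 6: (17.192,-6.192) -> (15.239,-0.519) [heading=289, draw]
PD: pen down
REPEAT 5 [
  -- iteration 1/5 --
  RT 180: heading 289 -> 109
  BK 4: (15.239,-0.519) -> (16.541,-4.301) [heading=109, draw]
  LT 45: heading 109 -> 154
  -- iteration 2/5 --
  RT 180: heading 154 -> 334
  BK 4: (16.541,-4.301) -> (12.946,-2.548) [heading=334, draw]
  LT 45: heading 334 -> 19
  -- iteration 3/5 --
  RT 180: heading 19 -> 199
  BK 4: (12.946,-2.548) -> (16.728,-1.246) [heading=199, draw]
  LT 45: heading 199 -> 244
  -- iteration 4/5 --
  RT 180: heading 244 -> 64
  BK 4: (16.728,-1.246) -> (14.975,-4.841) [heading=64, draw]
  LT 45: heading 64 -> 109
  -- iteration 5/5 --
  RT 180: heading 109 -> 289
  BK 4: (14.975,-4.841) -> (13.672,-1.059) [heading=289, draw]
  LT 45: heading 289 -> 334
]
BK 20: (13.672,-1.059) -> (-4.303,7.709) [heading=334, draw]
RT 135: heading 334 -> 199
BK 2: (-4.303,7.709) -> (-2.412,8.36) [heading=199, draw]
BK 15: (-2.412,8.36) -> (11.77,13.243) [heading=199, draw]
Final: pos=(11.77,13.243), heading=199, 10 segment(s) drawn
Segments drawn: 10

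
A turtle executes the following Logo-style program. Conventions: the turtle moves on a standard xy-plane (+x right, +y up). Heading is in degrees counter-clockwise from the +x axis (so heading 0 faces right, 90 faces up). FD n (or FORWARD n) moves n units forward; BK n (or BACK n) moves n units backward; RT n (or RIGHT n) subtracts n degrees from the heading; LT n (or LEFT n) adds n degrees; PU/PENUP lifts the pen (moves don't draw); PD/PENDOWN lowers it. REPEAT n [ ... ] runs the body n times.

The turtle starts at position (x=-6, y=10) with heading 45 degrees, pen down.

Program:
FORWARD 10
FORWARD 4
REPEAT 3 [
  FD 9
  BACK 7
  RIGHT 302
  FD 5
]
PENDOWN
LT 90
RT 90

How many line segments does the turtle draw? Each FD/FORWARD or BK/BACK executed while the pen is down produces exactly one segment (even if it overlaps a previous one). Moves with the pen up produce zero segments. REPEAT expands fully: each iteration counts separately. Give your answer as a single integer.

Answer: 11

Derivation:
Executing turtle program step by step:
Start: pos=(-6,10), heading=45, pen down
FD 10: (-6,10) -> (1.071,17.071) [heading=45, draw]
FD 4: (1.071,17.071) -> (3.899,19.899) [heading=45, draw]
REPEAT 3 [
  -- iteration 1/3 --
  FD 9: (3.899,19.899) -> (10.263,26.263) [heading=45, draw]
  BK 7: (10.263,26.263) -> (5.314,21.314) [heading=45, draw]
  RT 302: heading 45 -> 103
  FD 5: (5.314,21.314) -> (4.189,26.186) [heading=103, draw]
  -- iteration 2/3 --
  FD 9: (4.189,26.186) -> (2.164,34.955) [heading=103, draw]
  BK 7: (2.164,34.955) -> (3.739,28.134) [heading=103, draw]
  RT 302: heading 103 -> 161
  FD 5: (3.739,28.134) -> (-0.989,29.762) [heading=161, draw]
  -- iteration 3/3 --
  FD 9: (-0.989,29.762) -> (-9.498,32.692) [heading=161, draw]
  BK 7: (-9.498,32.692) -> (-2.88,30.413) [heading=161, draw]
  RT 302: heading 161 -> 219
  FD 5: (-2.88,30.413) -> (-6.765,27.267) [heading=219, draw]
]
PD: pen down
LT 90: heading 219 -> 309
RT 90: heading 309 -> 219
Final: pos=(-6.765,27.267), heading=219, 11 segment(s) drawn
Segments drawn: 11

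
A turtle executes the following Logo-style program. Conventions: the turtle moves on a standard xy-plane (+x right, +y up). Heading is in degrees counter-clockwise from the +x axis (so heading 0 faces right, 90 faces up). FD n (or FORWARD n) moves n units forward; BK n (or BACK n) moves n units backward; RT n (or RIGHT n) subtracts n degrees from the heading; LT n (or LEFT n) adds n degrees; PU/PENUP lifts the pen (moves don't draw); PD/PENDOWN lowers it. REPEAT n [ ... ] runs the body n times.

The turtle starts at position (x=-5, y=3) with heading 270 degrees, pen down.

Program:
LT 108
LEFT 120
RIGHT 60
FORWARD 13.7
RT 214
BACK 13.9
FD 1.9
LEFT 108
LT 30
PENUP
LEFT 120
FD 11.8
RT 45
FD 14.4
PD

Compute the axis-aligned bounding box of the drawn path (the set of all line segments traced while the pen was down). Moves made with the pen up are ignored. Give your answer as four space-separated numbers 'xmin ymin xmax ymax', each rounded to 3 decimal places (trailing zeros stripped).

Executing turtle program step by step:
Start: pos=(-5,3), heading=270, pen down
LT 108: heading 270 -> 18
LT 120: heading 18 -> 138
RT 60: heading 138 -> 78
FD 13.7: (-5,3) -> (-2.152,16.401) [heading=78, draw]
RT 214: heading 78 -> 224
BK 13.9: (-2.152,16.401) -> (7.847,26.056) [heading=224, draw]
FD 1.9: (7.847,26.056) -> (6.48,24.737) [heading=224, draw]
LT 108: heading 224 -> 332
LT 30: heading 332 -> 2
PU: pen up
LT 120: heading 2 -> 122
FD 11.8: (6.48,24.737) -> (0.227,34.743) [heading=122, move]
RT 45: heading 122 -> 77
FD 14.4: (0.227,34.743) -> (3.467,48.774) [heading=77, move]
PD: pen down
Final: pos=(3.467,48.774), heading=77, 3 segment(s) drawn

Segment endpoints: x in {-5, -2.152, 6.48, 7.847}, y in {3, 16.401, 24.737, 26.056}
xmin=-5, ymin=3, xmax=7.847, ymax=26.056

Answer: -5 3 7.847 26.056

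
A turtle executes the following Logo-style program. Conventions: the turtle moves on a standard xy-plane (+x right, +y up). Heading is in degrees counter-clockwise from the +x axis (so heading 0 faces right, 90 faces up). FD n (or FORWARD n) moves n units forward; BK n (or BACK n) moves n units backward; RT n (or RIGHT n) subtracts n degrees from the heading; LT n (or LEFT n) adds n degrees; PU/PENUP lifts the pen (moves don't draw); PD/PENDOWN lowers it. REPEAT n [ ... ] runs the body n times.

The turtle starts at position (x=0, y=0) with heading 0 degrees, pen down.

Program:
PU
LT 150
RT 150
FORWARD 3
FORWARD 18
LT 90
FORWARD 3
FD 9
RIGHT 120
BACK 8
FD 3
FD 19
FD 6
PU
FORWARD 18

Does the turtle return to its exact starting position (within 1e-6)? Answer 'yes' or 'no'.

Executing turtle program step by step:
Start: pos=(0,0), heading=0, pen down
PU: pen up
LT 150: heading 0 -> 150
RT 150: heading 150 -> 0
FD 3: (0,0) -> (3,0) [heading=0, move]
FD 18: (3,0) -> (21,0) [heading=0, move]
LT 90: heading 0 -> 90
FD 3: (21,0) -> (21,3) [heading=90, move]
FD 9: (21,3) -> (21,12) [heading=90, move]
RT 120: heading 90 -> 330
BK 8: (21,12) -> (14.072,16) [heading=330, move]
FD 3: (14.072,16) -> (16.67,14.5) [heading=330, move]
FD 19: (16.67,14.5) -> (33.124,5) [heading=330, move]
FD 6: (33.124,5) -> (38.321,2) [heading=330, move]
PU: pen up
FD 18: (38.321,2) -> (53.909,-7) [heading=330, move]
Final: pos=(53.909,-7), heading=330, 0 segment(s) drawn

Start position: (0, 0)
Final position: (53.909, -7)
Distance = 54.362; >= 1e-6 -> NOT closed

Answer: no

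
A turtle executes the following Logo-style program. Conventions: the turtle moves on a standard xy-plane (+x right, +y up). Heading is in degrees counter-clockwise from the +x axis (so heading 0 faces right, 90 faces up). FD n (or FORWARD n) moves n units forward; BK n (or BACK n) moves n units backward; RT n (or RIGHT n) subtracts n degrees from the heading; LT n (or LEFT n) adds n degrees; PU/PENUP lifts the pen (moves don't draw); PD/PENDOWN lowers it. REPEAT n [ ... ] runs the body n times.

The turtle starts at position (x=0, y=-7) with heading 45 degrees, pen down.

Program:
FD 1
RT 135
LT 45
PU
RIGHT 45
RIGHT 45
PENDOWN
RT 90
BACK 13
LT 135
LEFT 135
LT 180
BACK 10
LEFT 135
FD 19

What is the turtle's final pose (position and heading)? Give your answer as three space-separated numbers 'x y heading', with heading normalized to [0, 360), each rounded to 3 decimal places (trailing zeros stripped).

Executing turtle program step by step:
Start: pos=(0,-7), heading=45, pen down
FD 1: (0,-7) -> (0.707,-6.293) [heading=45, draw]
RT 135: heading 45 -> 270
LT 45: heading 270 -> 315
PU: pen up
RT 45: heading 315 -> 270
RT 45: heading 270 -> 225
PD: pen down
RT 90: heading 225 -> 135
BK 13: (0.707,-6.293) -> (9.899,-15.485) [heading=135, draw]
LT 135: heading 135 -> 270
LT 135: heading 270 -> 45
LT 180: heading 45 -> 225
BK 10: (9.899,-15.485) -> (16.971,-8.414) [heading=225, draw]
LT 135: heading 225 -> 0
FD 19: (16.971,-8.414) -> (35.971,-8.414) [heading=0, draw]
Final: pos=(35.971,-8.414), heading=0, 4 segment(s) drawn

Answer: 35.971 -8.414 0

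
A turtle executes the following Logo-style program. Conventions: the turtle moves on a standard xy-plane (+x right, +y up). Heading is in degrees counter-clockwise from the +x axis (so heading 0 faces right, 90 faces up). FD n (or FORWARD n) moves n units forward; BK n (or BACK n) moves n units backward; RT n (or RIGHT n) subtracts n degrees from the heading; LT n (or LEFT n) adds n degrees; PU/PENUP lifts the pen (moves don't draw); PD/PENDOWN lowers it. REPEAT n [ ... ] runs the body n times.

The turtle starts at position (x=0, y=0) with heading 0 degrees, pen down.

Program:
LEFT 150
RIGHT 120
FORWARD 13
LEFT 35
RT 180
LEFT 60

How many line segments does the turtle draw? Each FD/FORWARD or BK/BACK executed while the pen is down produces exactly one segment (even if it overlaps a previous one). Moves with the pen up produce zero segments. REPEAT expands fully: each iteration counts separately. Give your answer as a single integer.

Executing turtle program step by step:
Start: pos=(0,0), heading=0, pen down
LT 150: heading 0 -> 150
RT 120: heading 150 -> 30
FD 13: (0,0) -> (11.258,6.5) [heading=30, draw]
LT 35: heading 30 -> 65
RT 180: heading 65 -> 245
LT 60: heading 245 -> 305
Final: pos=(11.258,6.5), heading=305, 1 segment(s) drawn
Segments drawn: 1

Answer: 1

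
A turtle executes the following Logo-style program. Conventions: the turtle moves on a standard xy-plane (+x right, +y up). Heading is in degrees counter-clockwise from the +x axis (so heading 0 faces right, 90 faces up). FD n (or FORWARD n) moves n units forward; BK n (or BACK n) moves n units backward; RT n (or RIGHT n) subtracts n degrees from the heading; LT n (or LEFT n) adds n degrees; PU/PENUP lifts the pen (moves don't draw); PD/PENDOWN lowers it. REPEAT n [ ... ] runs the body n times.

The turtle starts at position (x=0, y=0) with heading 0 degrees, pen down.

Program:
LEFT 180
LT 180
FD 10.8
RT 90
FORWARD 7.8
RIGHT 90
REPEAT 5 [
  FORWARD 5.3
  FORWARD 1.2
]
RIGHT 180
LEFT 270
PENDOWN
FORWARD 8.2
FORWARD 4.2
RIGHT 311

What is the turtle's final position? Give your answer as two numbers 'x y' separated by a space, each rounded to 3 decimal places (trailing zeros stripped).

Answer: -21.7 -20.2

Derivation:
Executing turtle program step by step:
Start: pos=(0,0), heading=0, pen down
LT 180: heading 0 -> 180
LT 180: heading 180 -> 0
FD 10.8: (0,0) -> (10.8,0) [heading=0, draw]
RT 90: heading 0 -> 270
FD 7.8: (10.8,0) -> (10.8,-7.8) [heading=270, draw]
RT 90: heading 270 -> 180
REPEAT 5 [
  -- iteration 1/5 --
  FD 5.3: (10.8,-7.8) -> (5.5,-7.8) [heading=180, draw]
  FD 1.2: (5.5,-7.8) -> (4.3,-7.8) [heading=180, draw]
  -- iteration 2/5 --
  FD 5.3: (4.3,-7.8) -> (-1,-7.8) [heading=180, draw]
  FD 1.2: (-1,-7.8) -> (-2.2,-7.8) [heading=180, draw]
  -- iteration 3/5 --
  FD 5.3: (-2.2,-7.8) -> (-7.5,-7.8) [heading=180, draw]
  FD 1.2: (-7.5,-7.8) -> (-8.7,-7.8) [heading=180, draw]
  -- iteration 4/5 --
  FD 5.3: (-8.7,-7.8) -> (-14,-7.8) [heading=180, draw]
  FD 1.2: (-14,-7.8) -> (-15.2,-7.8) [heading=180, draw]
  -- iteration 5/5 --
  FD 5.3: (-15.2,-7.8) -> (-20.5,-7.8) [heading=180, draw]
  FD 1.2: (-20.5,-7.8) -> (-21.7,-7.8) [heading=180, draw]
]
RT 180: heading 180 -> 0
LT 270: heading 0 -> 270
PD: pen down
FD 8.2: (-21.7,-7.8) -> (-21.7,-16) [heading=270, draw]
FD 4.2: (-21.7,-16) -> (-21.7,-20.2) [heading=270, draw]
RT 311: heading 270 -> 319
Final: pos=(-21.7,-20.2), heading=319, 14 segment(s) drawn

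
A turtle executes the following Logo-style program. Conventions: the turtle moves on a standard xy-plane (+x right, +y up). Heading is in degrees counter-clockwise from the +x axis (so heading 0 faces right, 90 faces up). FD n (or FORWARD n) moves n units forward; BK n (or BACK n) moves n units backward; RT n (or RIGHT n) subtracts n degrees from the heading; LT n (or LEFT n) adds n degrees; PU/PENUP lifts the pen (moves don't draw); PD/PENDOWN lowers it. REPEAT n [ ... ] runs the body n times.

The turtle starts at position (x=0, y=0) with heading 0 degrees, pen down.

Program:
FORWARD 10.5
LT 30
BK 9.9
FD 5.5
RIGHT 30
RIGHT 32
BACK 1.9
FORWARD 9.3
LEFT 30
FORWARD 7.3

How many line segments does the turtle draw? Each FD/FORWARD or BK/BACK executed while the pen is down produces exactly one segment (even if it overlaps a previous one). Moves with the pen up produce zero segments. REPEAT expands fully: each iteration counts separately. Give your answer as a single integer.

Answer: 6

Derivation:
Executing turtle program step by step:
Start: pos=(0,0), heading=0, pen down
FD 10.5: (0,0) -> (10.5,0) [heading=0, draw]
LT 30: heading 0 -> 30
BK 9.9: (10.5,0) -> (1.926,-4.95) [heading=30, draw]
FD 5.5: (1.926,-4.95) -> (6.689,-2.2) [heading=30, draw]
RT 30: heading 30 -> 0
RT 32: heading 0 -> 328
BK 1.9: (6.689,-2.2) -> (5.078,-1.193) [heading=328, draw]
FD 9.3: (5.078,-1.193) -> (12.965,-6.121) [heading=328, draw]
LT 30: heading 328 -> 358
FD 7.3: (12.965,-6.121) -> (20.261,-6.376) [heading=358, draw]
Final: pos=(20.261,-6.376), heading=358, 6 segment(s) drawn
Segments drawn: 6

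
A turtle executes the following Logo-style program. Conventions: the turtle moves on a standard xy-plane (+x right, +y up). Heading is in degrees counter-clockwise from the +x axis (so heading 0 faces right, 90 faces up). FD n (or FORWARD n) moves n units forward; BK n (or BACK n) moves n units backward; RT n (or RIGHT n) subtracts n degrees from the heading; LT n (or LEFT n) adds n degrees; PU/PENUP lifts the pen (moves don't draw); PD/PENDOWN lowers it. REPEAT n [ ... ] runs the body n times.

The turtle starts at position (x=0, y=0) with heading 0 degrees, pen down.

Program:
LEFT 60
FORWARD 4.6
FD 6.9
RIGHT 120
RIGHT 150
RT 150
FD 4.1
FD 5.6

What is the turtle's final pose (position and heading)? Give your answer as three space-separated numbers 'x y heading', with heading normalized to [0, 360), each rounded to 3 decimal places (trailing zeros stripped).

Answer: 15.45 9.959 0

Derivation:
Executing turtle program step by step:
Start: pos=(0,0), heading=0, pen down
LT 60: heading 0 -> 60
FD 4.6: (0,0) -> (2.3,3.984) [heading=60, draw]
FD 6.9: (2.3,3.984) -> (5.75,9.959) [heading=60, draw]
RT 120: heading 60 -> 300
RT 150: heading 300 -> 150
RT 150: heading 150 -> 0
FD 4.1: (5.75,9.959) -> (9.85,9.959) [heading=0, draw]
FD 5.6: (9.85,9.959) -> (15.45,9.959) [heading=0, draw]
Final: pos=(15.45,9.959), heading=0, 4 segment(s) drawn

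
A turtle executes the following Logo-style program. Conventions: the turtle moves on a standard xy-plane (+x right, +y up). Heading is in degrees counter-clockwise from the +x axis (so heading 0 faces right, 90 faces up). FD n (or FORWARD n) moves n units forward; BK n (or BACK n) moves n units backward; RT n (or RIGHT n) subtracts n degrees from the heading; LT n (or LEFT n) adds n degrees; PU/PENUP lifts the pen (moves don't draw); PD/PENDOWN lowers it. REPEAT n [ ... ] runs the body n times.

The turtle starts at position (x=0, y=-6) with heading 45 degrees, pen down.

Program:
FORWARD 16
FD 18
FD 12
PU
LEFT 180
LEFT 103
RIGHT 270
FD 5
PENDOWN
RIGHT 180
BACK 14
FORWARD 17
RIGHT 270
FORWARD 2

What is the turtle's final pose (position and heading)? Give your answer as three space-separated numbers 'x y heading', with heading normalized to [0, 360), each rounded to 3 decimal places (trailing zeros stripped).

Answer: 35.283 27.163 328

Derivation:
Executing turtle program step by step:
Start: pos=(0,-6), heading=45, pen down
FD 16: (0,-6) -> (11.314,5.314) [heading=45, draw]
FD 18: (11.314,5.314) -> (24.042,18.042) [heading=45, draw]
FD 12: (24.042,18.042) -> (32.527,26.527) [heading=45, draw]
PU: pen up
LT 180: heading 45 -> 225
LT 103: heading 225 -> 328
RT 270: heading 328 -> 58
FD 5: (32.527,26.527) -> (35.177,30.767) [heading=58, move]
PD: pen down
RT 180: heading 58 -> 238
BK 14: (35.177,30.767) -> (42.595,42.64) [heading=238, draw]
FD 17: (42.595,42.64) -> (33.587,28.223) [heading=238, draw]
RT 270: heading 238 -> 328
FD 2: (33.587,28.223) -> (35.283,27.163) [heading=328, draw]
Final: pos=(35.283,27.163), heading=328, 6 segment(s) drawn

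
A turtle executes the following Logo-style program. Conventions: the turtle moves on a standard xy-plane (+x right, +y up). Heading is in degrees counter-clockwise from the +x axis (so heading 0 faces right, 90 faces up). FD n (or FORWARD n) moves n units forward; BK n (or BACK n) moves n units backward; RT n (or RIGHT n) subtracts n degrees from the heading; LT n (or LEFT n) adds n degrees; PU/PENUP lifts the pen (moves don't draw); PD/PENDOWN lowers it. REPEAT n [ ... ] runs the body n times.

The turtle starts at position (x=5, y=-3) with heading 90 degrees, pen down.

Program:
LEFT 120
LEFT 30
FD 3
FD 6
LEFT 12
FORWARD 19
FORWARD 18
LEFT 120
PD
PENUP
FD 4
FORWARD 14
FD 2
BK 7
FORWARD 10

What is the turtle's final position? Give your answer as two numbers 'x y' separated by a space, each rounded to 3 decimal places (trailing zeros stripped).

Answer: 11.564 -41.201

Derivation:
Executing turtle program step by step:
Start: pos=(5,-3), heading=90, pen down
LT 120: heading 90 -> 210
LT 30: heading 210 -> 240
FD 3: (5,-3) -> (3.5,-5.598) [heading=240, draw]
FD 6: (3.5,-5.598) -> (0.5,-10.794) [heading=240, draw]
LT 12: heading 240 -> 252
FD 19: (0.5,-10.794) -> (-5.371,-28.864) [heading=252, draw]
FD 18: (-5.371,-28.864) -> (-10.934,-45.983) [heading=252, draw]
LT 120: heading 252 -> 12
PD: pen down
PU: pen up
FD 4: (-10.934,-45.983) -> (-7.021,-45.152) [heading=12, move]
FD 14: (-7.021,-45.152) -> (6.673,-42.241) [heading=12, move]
FD 2: (6.673,-42.241) -> (8.629,-41.825) [heading=12, move]
BK 7: (8.629,-41.825) -> (1.782,-43.28) [heading=12, move]
FD 10: (1.782,-43.28) -> (11.564,-41.201) [heading=12, move]
Final: pos=(11.564,-41.201), heading=12, 4 segment(s) drawn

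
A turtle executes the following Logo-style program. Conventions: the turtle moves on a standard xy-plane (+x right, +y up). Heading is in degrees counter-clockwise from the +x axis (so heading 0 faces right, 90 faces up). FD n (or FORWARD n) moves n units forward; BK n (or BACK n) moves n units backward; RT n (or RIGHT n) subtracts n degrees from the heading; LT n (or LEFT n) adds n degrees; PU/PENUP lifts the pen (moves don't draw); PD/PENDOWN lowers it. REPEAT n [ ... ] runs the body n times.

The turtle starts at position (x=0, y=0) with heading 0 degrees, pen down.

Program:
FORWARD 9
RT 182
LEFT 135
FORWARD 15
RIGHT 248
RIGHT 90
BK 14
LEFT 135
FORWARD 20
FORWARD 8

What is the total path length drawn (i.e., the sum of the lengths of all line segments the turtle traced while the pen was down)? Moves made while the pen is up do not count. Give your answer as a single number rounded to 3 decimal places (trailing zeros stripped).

Executing turtle program step by step:
Start: pos=(0,0), heading=0, pen down
FD 9: (0,0) -> (9,0) [heading=0, draw]
RT 182: heading 0 -> 178
LT 135: heading 178 -> 313
FD 15: (9,0) -> (19.23,-10.97) [heading=313, draw]
RT 248: heading 313 -> 65
RT 90: heading 65 -> 335
BK 14: (19.23,-10.97) -> (6.542,-5.054) [heading=335, draw]
LT 135: heading 335 -> 110
FD 20: (6.542,-5.054) -> (-0.299,13.74) [heading=110, draw]
FD 8: (-0.299,13.74) -> (-3.035,21.258) [heading=110, draw]
Final: pos=(-3.035,21.258), heading=110, 5 segment(s) drawn

Segment lengths:
  seg 1: (0,0) -> (9,0), length = 9
  seg 2: (9,0) -> (19.23,-10.97), length = 15
  seg 3: (19.23,-10.97) -> (6.542,-5.054), length = 14
  seg 4: (6.542,-5.054) -> (-0.299,13.74), length = 20
  seg 5: (-0.299,13.74) -> (-3.035,21.258), length = 8
Total = 66

Answer: 66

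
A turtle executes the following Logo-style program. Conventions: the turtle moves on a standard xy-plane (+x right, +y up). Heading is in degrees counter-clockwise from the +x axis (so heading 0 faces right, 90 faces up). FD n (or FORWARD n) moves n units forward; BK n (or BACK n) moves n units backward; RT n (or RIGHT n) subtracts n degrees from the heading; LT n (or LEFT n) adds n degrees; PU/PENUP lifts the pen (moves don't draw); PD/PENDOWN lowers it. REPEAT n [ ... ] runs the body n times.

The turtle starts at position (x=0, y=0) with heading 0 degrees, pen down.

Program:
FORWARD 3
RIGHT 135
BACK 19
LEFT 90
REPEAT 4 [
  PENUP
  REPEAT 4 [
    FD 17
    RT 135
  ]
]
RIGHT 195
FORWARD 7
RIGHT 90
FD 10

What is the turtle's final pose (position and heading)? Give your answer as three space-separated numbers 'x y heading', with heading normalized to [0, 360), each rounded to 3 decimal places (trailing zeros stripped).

Answer: 21.595 24.497 30

Derivation:
Executing turtle program step by step:
Start: pos=(0,0), heading=0, pen down
FD 3: (0,0) -> (3,0) [heading=0, draw]
RT 135: heading 0 -> 225
BK 19: (3,0) -> (16.435,13.435) [heading=225, draw]
LT 90: heading 225 -> 315
REPEAT 4 [
  -- iteration 1/4 --
  PU: pen up
  REPEAT 4 [
    -- iteration 1/4 --
    FD 17: (16.435,13.435) -> (28.456,1.414) [heading=315, move]
    RT 135: heading 315 -> 180
    -- iteration 2/4 --
    FD 17: (28.456,1.414) -> (11.456,1.414) [heading=180, move]
    RT 135: heading 180 -> 45
    -- iteration 3/4 --
    FD 17: (11.456,1.414) -> (23.477,13.435) [heading=45, move]
    RT 135: heading 45 -> 270
    -- iteration 4/4 --
    FD 17: (23.477,13.435) -> (23.477,-3.565) [heading=270, move]
    RT 135: heading 270 -> 135
  ]
  -- iteration 2/4 --
  PU: pen up
  REPEAT 4 [
    -- iteration 1/4 --
    FD 17: (23.477,-3.565) -> (11.456,8.456) [heading=135, move]
    RT 135: heading 135 -> 0
    -- iteration 2/4 --
    FD 17: (11.456,8.456) -> (28.456,8.456) [heading=0, move]
    RT 135: heading 0 -> 225
    -- iteration 3/4 --
    FD 17: (28.456,8.456) -> (16.435,-3.565) [heading=225, move]
    RT 135: heading 225 -> 90
    -- iteration 4/4 --
    FD 17: (16.435,-3.565) -> (16.435,13.435) [heading=90, move]
    RT 135: heading 90 -> 315
  ]
  -- iteration 3/4 --
  PU: pen up
  REPEAT 4 [
    -- iteration 1/4 --
    FD 17: (16.435,13.435) -> (28.456,1.414) [heading=315, move]
    RT 135: heading 315 -> 180
    -- iteration 2/4 --
    FD 17: (28.456,1.414) -> (11.456,1.414) [heading=180, move]
    RT 135: heading 180 -> 45
    -- iteration 3/4 --
    FD 17: (11.456,1.414) -> (23.477,13.435) [heading=45, move]
    RT 135: heading 45 -> 270
    -- iteration 4/4 --
    FD 17: (23.477,13.435) -> (23.477,-3.565) [heading=270, move]
    RT 135: heading 270 -> 135
  ]
  -- iteration 4/4 --
  PU: pen up
  REPEAT 4 [
    -- iteration 1/4 --
    FD 17: (23.477,-3.565) -> (11.456,8.456) [heading=135, move]
    RT 135: heading 135 -> 0
    -- iteration 2/4 --
    FD 17: (11.456,8.456) -> (28.456,8.456) [heading=0, move]
    RT 135: heading 0 -> 225
    -- iteration 3/4 --
    FD 17: (28.456,8.456) -> (16.435,-3.565) [heading=225, move]
    RT 135: heading 225 -> 90
    -- iteration 4/4 --
    FD 17: (16.435,-3.565) -> (16.435,13.435) [heading=90, move]
    RT 135: heading 90 -> 315
  ]
]
RT 195: heading 315 -> 120
FD 7: (16.435,13.435) -> (12.935,19.497) [heading=120, move]
RT 90: heading 120 -> 30
FD 10: (12.935,19.497) -> (21.595,24.497) [heading=30, move]
Final: pos=(21.595,24.497), heading=30, 2 segment(s) drawn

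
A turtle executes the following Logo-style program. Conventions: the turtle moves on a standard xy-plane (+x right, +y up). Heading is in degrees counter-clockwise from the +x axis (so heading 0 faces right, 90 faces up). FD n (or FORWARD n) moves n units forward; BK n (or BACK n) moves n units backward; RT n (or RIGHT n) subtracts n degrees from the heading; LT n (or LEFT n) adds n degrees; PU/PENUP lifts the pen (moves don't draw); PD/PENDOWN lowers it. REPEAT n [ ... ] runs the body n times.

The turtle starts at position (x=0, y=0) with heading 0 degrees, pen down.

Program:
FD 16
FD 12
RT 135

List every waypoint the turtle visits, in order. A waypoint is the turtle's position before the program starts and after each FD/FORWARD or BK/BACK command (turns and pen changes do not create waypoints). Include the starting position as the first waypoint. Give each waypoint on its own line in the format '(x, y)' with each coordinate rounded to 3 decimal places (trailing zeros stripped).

Answer: (0, 0)
(16, 0)
(28, 0)

Derivation:
Executing turtle program step by step:
Start: pos=(0,0), heading=0, pen down
FD 16: (0,0) -> (16,0) [heading=0, draw]
FD 12: (16,0) -> (28,0) [heading=0, draw]
RT 135: heading 0 -> 225
Final: pos=(28,0), heading=225, 2 segment(s) drawn
Waypoints (3 total):
(0, 0)
(16, 0)
(28, 0)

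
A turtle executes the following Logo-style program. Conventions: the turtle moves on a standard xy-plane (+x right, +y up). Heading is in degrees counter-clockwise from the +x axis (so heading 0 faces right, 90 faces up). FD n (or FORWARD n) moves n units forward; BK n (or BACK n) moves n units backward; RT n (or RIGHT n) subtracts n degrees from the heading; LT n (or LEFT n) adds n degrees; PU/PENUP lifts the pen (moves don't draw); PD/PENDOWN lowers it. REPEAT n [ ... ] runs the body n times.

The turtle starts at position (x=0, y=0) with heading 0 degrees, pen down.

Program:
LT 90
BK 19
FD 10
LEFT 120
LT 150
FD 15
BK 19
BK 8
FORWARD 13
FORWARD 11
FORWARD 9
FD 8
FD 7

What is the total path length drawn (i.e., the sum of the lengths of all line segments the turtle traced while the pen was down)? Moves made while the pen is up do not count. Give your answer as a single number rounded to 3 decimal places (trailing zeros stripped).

Executing turtle program step by step:
Start: pos=(0,0), heading=0, pen down
LT 90: heading 0 -> 90
BK 19: (0,0) -> (0,-19) [heading=90, draw]
FD 10: (0,-19) -> (0,-9) [heading=90, draw]
LT 120: heading 90 -> 210
LT 150: heading 210 -> 0
FD 15: (0,-9) -> (15,-9) [heading=0, draw]
BK 19: (15,-9) -> (-4,-9) [heading=0, draw]
BK 8: (-4,-9) -> (-12,-9) [heading=0, draw]
FD 13: (-12,-9) -> (1,-9) [heading=0, draw]
FD 11: (1,-9) -> (12,-9) [heading=0, draw]
FD 9: (12,-9) -> (21,-9) [heading=0, draw]
FD 8: (21,-9) -> (29,-9) [heading=0, draw]
FD 7: (29,-9) -> (36,-9) [heading=0, draw]
Final: pos=(36,-9), heading=0, 10 segment(s) drawn

Segment lengths:
  seg 1: (0,0) -> (0,-19), length = 19
  seg 2: (0,-19) -> (0,-9), length = 10
  seg 3: (0,-9) -> (15,-9), length = 15
  seg 4: (15,-9) -> (-4,-9), length = 19
  seg 5: (-4,-9) -> (-12,-9), length = 8
  seg 6: (-12,-9) -> (1,-9), length = 13
  seg 7: (1,-9) -> (12,-9), length = 11
  seg 8: (12,-9) -> (21,-9), length = 9
  seg 9: (21,-9) -> (29,-9), length = 8
  seg 10: (29,-9) -> (36,-9), length = 7
Total = 119

Answer: 119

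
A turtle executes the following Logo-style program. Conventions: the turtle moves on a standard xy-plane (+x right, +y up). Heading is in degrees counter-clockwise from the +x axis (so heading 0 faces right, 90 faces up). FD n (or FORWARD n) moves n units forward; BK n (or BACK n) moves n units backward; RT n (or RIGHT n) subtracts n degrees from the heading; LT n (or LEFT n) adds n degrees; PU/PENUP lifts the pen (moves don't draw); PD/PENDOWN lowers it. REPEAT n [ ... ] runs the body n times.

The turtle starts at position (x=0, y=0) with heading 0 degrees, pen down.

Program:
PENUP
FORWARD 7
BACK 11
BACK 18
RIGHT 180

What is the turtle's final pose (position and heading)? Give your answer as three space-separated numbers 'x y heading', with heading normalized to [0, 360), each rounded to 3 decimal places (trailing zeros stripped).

Executing turtle program step by step:
Start: pos=(0,0), heading=0, pen down
PU: pen up
FD 7: (0,0) -> (7,0) [heading=0, move]
BK 11: (7,0) -> (-4,0) [heading=0, move]
BK 18: (-4,0) -> (-22,0) [heading=0, move]
RT 180: heading 0 -> 180
Final: pos=(-22,0), heading=180, 0 segment(s) drawn

Answer: -22 0 180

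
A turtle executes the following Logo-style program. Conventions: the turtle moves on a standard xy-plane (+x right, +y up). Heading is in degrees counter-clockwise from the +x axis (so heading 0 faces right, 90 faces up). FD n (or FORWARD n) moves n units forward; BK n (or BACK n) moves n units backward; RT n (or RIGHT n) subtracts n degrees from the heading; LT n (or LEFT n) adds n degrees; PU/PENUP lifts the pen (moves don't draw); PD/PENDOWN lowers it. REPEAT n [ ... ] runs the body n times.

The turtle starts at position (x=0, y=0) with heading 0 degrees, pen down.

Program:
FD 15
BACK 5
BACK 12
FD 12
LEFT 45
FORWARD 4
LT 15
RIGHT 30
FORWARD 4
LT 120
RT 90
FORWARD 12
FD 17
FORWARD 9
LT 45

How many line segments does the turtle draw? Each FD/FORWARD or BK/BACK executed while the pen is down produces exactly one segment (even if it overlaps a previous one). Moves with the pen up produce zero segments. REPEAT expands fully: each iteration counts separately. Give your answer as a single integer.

Executing turtle program step by step:
Start: pos=(0,0), heading=0, pen down
FD 15: (0,0) -> (15,0) [heading=0, draw]
BK 5: (15,0) -> (10,0) [heading=0, draw]
BK 12: (10,0) -> (-2,0) [heading=0, draw]
FD 12: (-2,0) -> (10,0) [heading=0, draw]
LT 45: heading 0 -> 45
FD 4: (10,0) -> (12.828,2.828) [heading=45, draw]
LT 15: heading 45 -> 60
RT 30: heading 60 -> 30
FD 4: (12.828,2.828) -> (16.293,4.828) [heading=30, draw]
LT 120: heading 30 -> 150
RT 90: heading 150 -> 60
FD 12: (16.293,4.828) -> (22.293,15.221) [heading=60, draw]
FD 17: (22.293,15.221) -> (30.793,29.943) [heading=60, draw]
FD 9: (30.793,29.943) -> (35.293,37.737) [heading=60, draw]
LT 45: heading 60 -> 105
Final: pos=(35.293,37.737), heading=105, 9 segment(s) drawn
Segments drawn: 9

Answer: 9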